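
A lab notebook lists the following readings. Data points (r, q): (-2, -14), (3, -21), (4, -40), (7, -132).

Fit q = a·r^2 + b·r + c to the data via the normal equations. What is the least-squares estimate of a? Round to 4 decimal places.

a = -2.9270

With design matrix A, AᵀA = [[2754, 426, 78]; [426, 78, 12]; [78, 12, 4]] and Aᵀq = [-7353, -1119, -207]ᵀ.
Inverting the 3×3 Gram matrix, [a, b, c]ᵀ = [-4853/1658, 1263/829, 627/829]ᵀ.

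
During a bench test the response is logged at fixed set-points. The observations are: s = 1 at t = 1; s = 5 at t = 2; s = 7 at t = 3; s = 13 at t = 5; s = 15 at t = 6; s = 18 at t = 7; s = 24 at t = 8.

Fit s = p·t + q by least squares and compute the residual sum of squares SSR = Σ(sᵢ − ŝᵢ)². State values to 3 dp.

Setting ∂/∂p … = 0 gives: 188·p + 32·q = 505;  32·p + 7·q = 83.
det = 188·7 − 32² = 292.
p = (505·7 − 32·83)/292 = 879/292; q = (188·83 − 32·505)/292 = -139/73.
Residuals: -31/292, 129/146, -37/292, -43/292, -169/146, -341/292, 133/73; SSR = 2001/292.

SSR = 6.853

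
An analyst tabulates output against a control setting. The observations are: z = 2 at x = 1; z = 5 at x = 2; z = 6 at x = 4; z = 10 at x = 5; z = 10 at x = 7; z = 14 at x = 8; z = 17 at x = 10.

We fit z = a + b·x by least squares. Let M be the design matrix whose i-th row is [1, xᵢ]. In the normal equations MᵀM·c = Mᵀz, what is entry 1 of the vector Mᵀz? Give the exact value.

Entry 1 ↔ basis 1, so (Mᵀz)_{1} = Σᵢ zᵢ = (1)·(2) + (1)·(5) + (1)·(6) + (1)·(10) + (1)·(10) + (1)·(14) + (1)·(17) = 64.

64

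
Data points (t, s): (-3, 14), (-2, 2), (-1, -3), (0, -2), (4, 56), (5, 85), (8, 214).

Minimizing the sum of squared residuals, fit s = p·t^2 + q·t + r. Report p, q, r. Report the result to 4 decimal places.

p = 3.0230, q = 2.9283, r = -3.7073

With design matrix X, XᵀX = [[5075, 665, 119]; [665, 119, 11]; [119, 11, 7]] and Xᵀs = [16848, 2318, 366]ᵀ.
Solving the 3×3 system (Gaussian elimination) gives p = 433528/143409, q = 59993/20487, r = -25317/6829.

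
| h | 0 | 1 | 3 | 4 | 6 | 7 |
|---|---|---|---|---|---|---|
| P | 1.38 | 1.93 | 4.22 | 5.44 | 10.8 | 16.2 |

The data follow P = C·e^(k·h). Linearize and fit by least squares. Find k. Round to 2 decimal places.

k = 0.35

Linearized form: ln P = k·h + ln C. From the 6 transformed points,
XᵀX = [[111.0000, 21.0000]; [21.0000, 6]], rhs = [45.5245, 9.2778]ᵀ  (here Σh = 21.0000, Σ(h)² = 111.0000, Σln P = 9.2778, Σh·ln P = 45.5245).
Solving (det = 225.0000): k = 0.34806, ln C = 0.32808.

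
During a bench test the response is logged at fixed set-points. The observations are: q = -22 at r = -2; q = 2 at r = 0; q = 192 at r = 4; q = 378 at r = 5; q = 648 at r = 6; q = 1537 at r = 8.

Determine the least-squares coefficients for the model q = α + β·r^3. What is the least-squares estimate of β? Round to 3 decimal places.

β = 2.998

The normal system XᵀX·[α, β]ᵀ = Xᵀq is [[6, 909]; [909, 328585]]·[α, β]ᵀ = [2735, 986626]ᵀ.
Δ = 6·328585 − 909² = 1145229.
α = (2735·328585 − 909·986626)/1145229 = 1836941/1145229; β = (6·986626 − 909·2735)/1145229 = 1144547/381743.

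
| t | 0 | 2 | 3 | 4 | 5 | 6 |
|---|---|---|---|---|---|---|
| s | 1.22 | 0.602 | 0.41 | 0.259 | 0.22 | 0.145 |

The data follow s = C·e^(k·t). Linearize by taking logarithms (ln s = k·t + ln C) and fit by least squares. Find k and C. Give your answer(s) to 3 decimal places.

k = -0.354, C = 1.198

Linearized form: ln s = k·t + ln C. From the 6 transformed points,
AᵀA = [[90.0000, 20.0000]; [20.0000, 6]], rhs = [-28.2503, -5.9963]ᵀ  (here Σt = 20.0000, Σ(t)² = 90.0000, Σln s = -5.9963, Σt·ln s = -28.2503).
Δ = 90.0000·6 − (20.0000)² = 140.0000; k = (-28.2503·6 − 20.0000·-5.9963)/140.0000 = -0.35411, ln C = (90.0000·-5.9963 − 20.0000·-28.2503)/140.0000 = 0.18097, so C = exp(0.18097) = 1.19838.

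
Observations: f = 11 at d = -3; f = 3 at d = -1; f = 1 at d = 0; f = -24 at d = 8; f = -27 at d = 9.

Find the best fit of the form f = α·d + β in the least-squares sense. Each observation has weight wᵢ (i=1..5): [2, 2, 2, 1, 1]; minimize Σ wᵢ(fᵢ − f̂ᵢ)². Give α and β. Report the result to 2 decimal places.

Normal-equation sums: Σwᵢ·d·d = 165, Σwᵢ·d = 9, Σwᵢ·1 = 8.
Moment sums: Σwᵢ·d·f = -507, Σwᵢ·f = -21.
So MᵀWM·[α, β]ᵀ = MᵀWf: [[165, 9]; [9, 8]]·[α, β]ᵀ = [-507, -21]ᵀ.
Δ = 165·8 − 9² = 1239.
α = ((-507)·8 − 9·(-21))/1239 = -1289/413; β = (165·(-21) − 9·(-507))/1239 = 366/413.

α = -3.12, β = 0.89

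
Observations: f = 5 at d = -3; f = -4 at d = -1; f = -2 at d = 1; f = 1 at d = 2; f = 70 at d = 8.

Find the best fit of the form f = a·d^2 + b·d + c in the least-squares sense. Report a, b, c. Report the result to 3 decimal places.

a = 1.109, b = 0.387, c = -4.069

The normal system AᵀA·[a, b, c]ᵀ = Aᵀf is [[4195, 493, 79]; [493, 79, 7]; [79, 7, 5]]·[a, b, c]ᵀ = [4523, 549, 70]ᵀ.
Solving the 3×3 system (Gaussian elimination) gives a = 159985/144222, b = 55865/144222, c = -97811/24037.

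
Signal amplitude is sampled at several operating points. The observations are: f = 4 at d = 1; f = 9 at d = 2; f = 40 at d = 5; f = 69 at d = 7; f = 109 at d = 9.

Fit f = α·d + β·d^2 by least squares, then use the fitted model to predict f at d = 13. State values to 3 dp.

Entries of XᵀX: Σd·d = 160, Σd·d^2 = 1206, Σd^2·d^2 = 9604.
Right-hand side: Σd·f = 1686, Σd^2·f = 13250.
Normal equations: [[160, 1206]; [1206, 9604]]·[α, β]ᵀ = [1686, 13250]ᵀ.
Δ = 160·9604 − 1206² = 82204.
α = (1686·9604 − 1206·13250)/82204 = 53211/20551; β = (160·13250 − 1206·1686)/82204 = 21671/20551.
At d = 13: f̂ = (53211/20551)·(13) + (21671/20551)·(169) = 4354142/20551.

f̂ = 211.870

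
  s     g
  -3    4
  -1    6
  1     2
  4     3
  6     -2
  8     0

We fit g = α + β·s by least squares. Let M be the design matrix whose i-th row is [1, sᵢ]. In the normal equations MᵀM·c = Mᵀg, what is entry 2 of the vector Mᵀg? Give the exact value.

-16

Entry 2 ↔ basis s, so (Mᵀg)_{2} = Σᵢ (s)·gᵢ = (-3)·(4) + (-1)·(6) + (1)·(2) + (4)·(3) + (6)·(-2) + (8)·(0) = -16.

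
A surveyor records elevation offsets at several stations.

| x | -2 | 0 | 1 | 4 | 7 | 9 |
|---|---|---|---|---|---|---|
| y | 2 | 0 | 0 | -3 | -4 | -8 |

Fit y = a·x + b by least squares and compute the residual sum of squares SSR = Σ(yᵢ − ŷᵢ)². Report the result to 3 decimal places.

Entries of AᵀA: Σx·x = 151, Σx = 19, Σ1 = 6.
Right-hand side: Σx·y = -116, Σy = -13.
Normal equations: [[151, 19]; [19, 6]]·[a, b]ᵀ = [-116, -13]ᵀ.
det = 151·6 − 19² = 545.
a = ((-116)·6 − 19·(-13))/545 = -449/545; b = (151·(-13) − 19·(-116))/545 = 241/545.
Residuals: -49/545, -241/545, 208/545, -16/109, 722/545, -112/109; SSR = 1734/545.

SSR = 3.182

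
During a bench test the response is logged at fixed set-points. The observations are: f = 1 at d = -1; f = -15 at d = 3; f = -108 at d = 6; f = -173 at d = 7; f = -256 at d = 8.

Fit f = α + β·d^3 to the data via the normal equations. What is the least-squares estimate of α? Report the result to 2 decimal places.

α = -0.49

The normal equations are: 5·α + 1097·β = -551;  1097·α + 427179·β = -214145.
(Σ1 = 5, Σd^3 = 1097, Σd^3·d^3 = 427179, Σf = -551, Σd^3·f = -214145.)
det = 5·427179 − 1097² = 932486.
α = ((-551)·427179 − 1097·(-214145))/932486 = -229282/466243; β = (5·(-214145) − 1097·(-551))/932486 = -233139/466243.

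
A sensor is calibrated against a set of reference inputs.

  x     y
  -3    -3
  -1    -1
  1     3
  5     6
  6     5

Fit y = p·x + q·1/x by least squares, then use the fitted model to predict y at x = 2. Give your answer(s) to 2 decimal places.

ŷ = 2.41

Entries of AᵀA: Σx·x = 72, Σx·1/x = 5, Σ1/x·1/x = 1961/900.
For Aᵀy: Σx·y = 73, Σ1/x·y = 211/30.
AᵀA·[p, q]ᵀ = Aᵀy becomes [[72, 5]; [5, 1961/900]]·[p, q]ᵀ = [73, 211/30]ᵀ.
det = 72·(1961/900) − 5² = 3297/25.
p = (73·(1961/900) − 5·(211/30))/(3297/25) = 15929/16956; q = (72·(211/30) − 5·73)/(3297/25) = 505/471.
At x = 2: ŷ = (15929/16956)·(2) + (505/471)·(1/2) = 10237/4239.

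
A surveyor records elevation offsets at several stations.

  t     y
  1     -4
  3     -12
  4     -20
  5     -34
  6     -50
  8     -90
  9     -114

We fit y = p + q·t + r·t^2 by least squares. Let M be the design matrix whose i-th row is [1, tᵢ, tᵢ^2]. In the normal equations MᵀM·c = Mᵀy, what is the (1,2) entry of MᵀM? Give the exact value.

Row 1 ↔ basis 1, column 2 ↔ basis t, so (MᵀM)_{1,2} = Σᵢ t = (1)·(1) + (1)·(3) + (1)·(4) + (1)·(5) + (1)·(6) + (1)·(8) + (1)·(9) = 36.

36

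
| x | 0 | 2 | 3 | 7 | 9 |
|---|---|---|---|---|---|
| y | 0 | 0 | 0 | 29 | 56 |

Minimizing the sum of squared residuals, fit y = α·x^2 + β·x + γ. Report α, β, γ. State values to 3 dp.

Sums needed: Σx^2·x^2 = 9059, Σx^2·x = 1107, Σx^2 = 143, Σx·x = 143, Σx = 21, Σ1 = 5.
For Mᵀy: Σx^2·y = 5957, Σx·y = 707, Σy = 85.
MᵀM·[α, β, γ]ᵀ = Mᵀy becomes [[9059, 1107, 143]; [1107, 143, 21]; [143, 21, 5]]·[α, β, γ]ᵀ = [5957, 707, 85]ᵀ.
Inverting the 3×3 Gram matrix, [α, β, γ]ᵀ = [19981/19839, -19311/6613, 9125/19839]ᵀ.

α = 1.007, β = -2.920, γ = 0.460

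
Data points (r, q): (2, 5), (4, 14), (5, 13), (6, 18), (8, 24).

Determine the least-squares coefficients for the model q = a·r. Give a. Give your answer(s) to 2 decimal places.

a = 2.97

XᵀX·[a]ᵀ = Xᵀq reads: 145·a = 431.
a = 431/145 = 2.97241.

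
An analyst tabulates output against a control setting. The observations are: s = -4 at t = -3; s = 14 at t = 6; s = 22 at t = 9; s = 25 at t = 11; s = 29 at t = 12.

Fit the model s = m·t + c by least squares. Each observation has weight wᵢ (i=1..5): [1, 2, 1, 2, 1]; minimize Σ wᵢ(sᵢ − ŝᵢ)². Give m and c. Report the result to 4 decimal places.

m = 2.1484, c = 1.8975

Entries of MᵀWM: Σwᵢ·t·t = 548, Σwᵢ·t = 52, Σwᵢ·1 = 7.
Moment sums: Σwᵢ·t·s = 1276, Σwᵢ·s = 125.
det = 548·7 − 52² = 1132.
m = (1276·7 − 52·125)/1132 = 608/283; c = (548·125 − 52·1276)/1132 = 537/283.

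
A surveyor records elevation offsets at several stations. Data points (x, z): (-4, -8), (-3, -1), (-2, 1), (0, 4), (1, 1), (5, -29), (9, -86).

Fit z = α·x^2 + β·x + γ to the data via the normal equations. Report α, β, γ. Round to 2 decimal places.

The normal system MᵀM·[α, β, γ]ᵀ = Mᵀz is [[7540, 756, 136]; [756, 136, 6]; [136, 6, 7]]·[α, β, γ]ᵀ = [-7823, -885, -118]ᵀ.
Inverting the 3×3 Gram matrix, [α, β, γ]ᵀ = [-97333/101514, -88315/67676, 293353/101514]ᵀ.

α = -0.96, β = -1.30, γ = 2.89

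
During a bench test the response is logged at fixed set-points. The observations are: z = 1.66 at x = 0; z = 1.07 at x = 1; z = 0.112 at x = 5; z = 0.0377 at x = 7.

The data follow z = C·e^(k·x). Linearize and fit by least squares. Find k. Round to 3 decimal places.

k = -0.547

Linearized form: ln z = k·x + ln C. From the 4 transformed points,
Σx = 13.0000, Σ(x)² = 75.0000, Σln z = -4.8929, Σx·ln z = -33.8253.
Normal system: [[75.0000, 13.0000]; [13.0000, 4]]·[k, ln C]ᵀ = [-33.8253, -4.8929]ᵀ.
Solving (det = 131.0000): k = -0.54728, ln C = 0.55544.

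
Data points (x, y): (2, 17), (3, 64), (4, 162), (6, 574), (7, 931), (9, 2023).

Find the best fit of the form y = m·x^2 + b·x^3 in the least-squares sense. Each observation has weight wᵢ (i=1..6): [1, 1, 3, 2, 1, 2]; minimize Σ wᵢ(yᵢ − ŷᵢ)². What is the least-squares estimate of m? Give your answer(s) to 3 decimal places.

m = -1.929

The normal equations are: 18980·m + 153804·b = 423093;  153804·m + 1286924·b = 3549803.
(Σwᵢ·x^2·x^2 = 18980, Σwᵢ·x^2·x^3 = 153804, Σwᵢ·x^3·x^3 = 1286924, Σwᵢ·x^2·y = 423093, Σwᵢ·x^3·y = 3549803.)
Δ = 18980·1286924 − 153804² = 770147104.
m = (423093·1286924 − 153804·3549803)/770147104 = -185670585/96268388; b = (18980·3549803 − 153804·423093)/770147104 = 143866573/48134194.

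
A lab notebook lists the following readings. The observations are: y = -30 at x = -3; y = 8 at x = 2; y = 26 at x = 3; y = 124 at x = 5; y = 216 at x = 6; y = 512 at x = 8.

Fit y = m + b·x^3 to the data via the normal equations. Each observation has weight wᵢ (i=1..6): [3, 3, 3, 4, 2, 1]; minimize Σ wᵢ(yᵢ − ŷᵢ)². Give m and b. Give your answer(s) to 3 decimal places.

Setting ∂/∂m … = 0 gives: 16·m + 1468·b = 1452;  1468·m + 422522·b = 422184.
det = 16·422522 − 1468² = 4605328.
m = (1452·422522 − 1468·422184)/4605328 = -783021/575666; b = (16·422184 − 1468·1452)/4605328 = 288963/287833.

m = -1.360, b = 1.004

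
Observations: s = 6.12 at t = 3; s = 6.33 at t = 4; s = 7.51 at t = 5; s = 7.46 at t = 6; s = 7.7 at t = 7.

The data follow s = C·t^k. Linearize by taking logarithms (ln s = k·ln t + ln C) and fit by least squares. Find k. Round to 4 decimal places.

Let Y = ln s. Fitting Y = k·ln t + ln C by least squares:
Sums: Σln t = 7.8320, Σ(ln t)² = 12.7160, Σln s = 9.7239, Σln t·ln s = 15.3660.
Normal system: [[12.7160, 7.8320]; [7.8320, 5]]·[k, ln C]ᵀ = [15.3660, 9.7239]ᵀ.
Slope k = (n·Σln t·ln s − Σln t·Σln s)/(n·Σ(ln t)² − (Σln t)²) = (5·15.3660 − 7.8320·9.7239)/2.2397 = 0.30029; ln C = (Σln s − k·Σln t)/n = 1.47440.

k = 0.3003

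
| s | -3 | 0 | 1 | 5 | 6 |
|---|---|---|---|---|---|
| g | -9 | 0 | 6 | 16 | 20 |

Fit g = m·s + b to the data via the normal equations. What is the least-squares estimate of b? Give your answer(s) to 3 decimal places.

Setting ∂/∂m … = 0 gives: 71·m + 9·b = 233;  9·m + 5·b = 33.
Eliminating b: 5·(row 1) − 9·(row 2) gives 274·m = 5·233 − 9·33 = 868, so m = 434/137.
Then b = (33 − 9·(434/137))/5 = 123/137.

b = 0.898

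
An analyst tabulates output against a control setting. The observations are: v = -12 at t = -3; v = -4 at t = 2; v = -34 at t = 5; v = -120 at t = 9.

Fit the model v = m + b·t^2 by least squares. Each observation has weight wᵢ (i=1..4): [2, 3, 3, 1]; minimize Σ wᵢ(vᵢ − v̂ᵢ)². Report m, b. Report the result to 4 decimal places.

Setting ∂/∂m … = 0 gives: 9·m + 186·b = -258;  186·m + 8646·b = -12534.
(Σwᵢ·1 = 9, Σwᵢ·t^2 = 186, Σwᵢ·t^2·t^2 = 8646, Σwᵢ·v = -258, Σwᵢ·t^2·v = -12534.)
Eliminating b: 8646·(row 1) − 186·(row 2) gives 43218·m = 8646·(-258) − 186·(-12534) = 100656, so m = 5592/2401.
Then b = ((-12534) − 186·(5592/2401))/8646 = -3601/2401.

m = 2.3290, b = -1.4998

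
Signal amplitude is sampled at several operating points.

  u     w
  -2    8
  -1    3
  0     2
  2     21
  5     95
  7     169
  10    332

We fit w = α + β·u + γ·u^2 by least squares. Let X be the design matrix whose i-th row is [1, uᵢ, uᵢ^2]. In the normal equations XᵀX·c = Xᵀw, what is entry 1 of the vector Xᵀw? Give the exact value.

Entry 1 ↔ basis 1, so (Xᵀw)_{1} = Σᵢ wᵢ = (1)·(8) + (1)·(3) + (1)·(2) + (1)·(21) + (1)·(95) + (1)·(169) + (1)·(332) = 630.

630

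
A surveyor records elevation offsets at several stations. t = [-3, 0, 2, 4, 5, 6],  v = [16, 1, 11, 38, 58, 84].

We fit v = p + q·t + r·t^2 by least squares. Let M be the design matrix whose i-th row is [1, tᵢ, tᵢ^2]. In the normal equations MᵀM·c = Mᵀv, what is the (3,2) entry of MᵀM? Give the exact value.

386

Row 3 ↔ basis t^2, column 2 ↔ basis t, so (MᵀM)_{3,2} = Σᵢ (t^2)·(t) = (9)·(-3) + (0)·(0) + (4)·(2) + (16)·(4) + (25)·(5) + (36)·(6) = 386.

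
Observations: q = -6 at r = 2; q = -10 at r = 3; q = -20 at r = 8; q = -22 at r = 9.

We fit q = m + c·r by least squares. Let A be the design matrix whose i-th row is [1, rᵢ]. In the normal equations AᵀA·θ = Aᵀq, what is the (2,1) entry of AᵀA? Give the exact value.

Row 2 ↔ basis r, column 1 ↔ basis 1, so (AᵀA)_{2,1} = Σᵢ r = (2)·(1) + (3)·(1) + (8)·(1) + (9)·(1) = 22.

22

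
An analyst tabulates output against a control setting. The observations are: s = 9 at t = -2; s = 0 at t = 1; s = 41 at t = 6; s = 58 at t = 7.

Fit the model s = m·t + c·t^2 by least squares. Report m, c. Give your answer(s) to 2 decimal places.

m = -1.65, c = 1.42

Compute the Gram sums: Σt·t = 90, Σt·t^2 = 552, Σt^2·t^2 = 3714.
For Aᵀs: Σt·s = 634, Σt^2·s = 4354.
So AᵀA·[m, c]ᵀ = Aᵀs: [[90, 552]; [552, 3714]]·[m, c]ᵀ = [634, 4354]ᵀ.
det = 90·3714 − 552² = 29556.
m = (634·3714 − 552·4354)/29556 = -4061/2463; c = (90·4354 − 552·634)/29556 = 3491/2463.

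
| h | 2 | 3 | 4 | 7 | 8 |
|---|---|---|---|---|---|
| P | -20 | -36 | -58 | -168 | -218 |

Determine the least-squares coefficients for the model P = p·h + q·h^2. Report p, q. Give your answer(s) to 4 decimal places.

p = -2.7281, q = -3.0530

Compute the Gram sums: Σh·h = 142, Σh·h^2 = 954, Σh^2·h^2 = 6850.
Right-hand side: Σh·P = -3300, Σh^2·P = -23516.
XᵀX·[p, q]ᵀ = XᵀP becomes [[142, 954]; [954, 6850]]·[p, q]ᵀ = [-3300, -23516]ᵀ.
det = 142·6850 − 954² = 62584.
p = ((-3300)·6850 − 954·(-23516))/62584 = -21342/7823; q = (142·(-23516) − 954·(-3300))/62584 = -23884/7823.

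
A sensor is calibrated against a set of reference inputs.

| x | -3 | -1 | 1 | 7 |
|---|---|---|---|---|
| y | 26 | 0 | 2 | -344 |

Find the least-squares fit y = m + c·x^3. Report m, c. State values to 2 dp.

m = 0.26, c = -1.00

Entries of MᵀM: Σ1 = 4, Σx^3 = 316, Σx^3·x^3 = 118380.
Right-hand side: Σy = -316, Σx^3·y = -118692.
Δ = 4·118380 − 316² = 373664.
m = ((-316)·118380 − 316·(-118692))/373664 = 3081/11677; c = (4·(-118692) − 316·(-316))/373664 = -11716/11677.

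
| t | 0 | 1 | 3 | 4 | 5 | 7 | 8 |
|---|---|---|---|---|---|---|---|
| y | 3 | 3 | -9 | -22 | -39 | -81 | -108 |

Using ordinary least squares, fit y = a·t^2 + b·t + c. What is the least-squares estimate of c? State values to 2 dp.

c = 3.41

With design matrix X, XᵀX = [[7460, 1072, 164]; [1072, 164, 28]; [164, 28, 7]] and Xᵀy = [-12286, -1738, -253]ᵀ.
Row-reducing yields a = -1927/1014, b = 1259/1014, c = 577/169.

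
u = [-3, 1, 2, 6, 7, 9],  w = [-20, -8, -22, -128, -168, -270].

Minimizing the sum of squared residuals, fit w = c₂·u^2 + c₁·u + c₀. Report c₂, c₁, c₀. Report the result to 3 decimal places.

c₂ = -2.946, c₁ = -3.122, c₀ = -2.832

With design matrix A, AᵀA = [[10356, 1270, 180]; [1270, 180, 22]; [180, 22, 6]] and Aᵀw = [-34986, -4366, -616]ᵀ.
Solving the 3×3 system (Gaussian elimination) gives c₂ = -265592/90147, c₁ = -93821/30049, c₀ = -255301/90147.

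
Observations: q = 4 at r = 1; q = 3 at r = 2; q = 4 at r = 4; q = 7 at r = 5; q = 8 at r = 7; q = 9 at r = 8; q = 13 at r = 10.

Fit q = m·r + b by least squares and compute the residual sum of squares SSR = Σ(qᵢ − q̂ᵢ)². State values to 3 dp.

SSR = 7.660

XᵀX·[m, b]ᵀ = Xᵀq reads: 259·m + 37·b = 319;  37·m + 7·b = 48.
Eliminating b: 7·(row 1) − 37·(row 2) gives 444·m = 7·319 − 37·48 = 457, so m = 457/444.
Then b = (48 − 37·(457/444))/7 = 17/12.
Residuals: 115/74, -211/444, -227/148, 97/222, -23/37, -289/444, 191/148; SSR = 3401/444.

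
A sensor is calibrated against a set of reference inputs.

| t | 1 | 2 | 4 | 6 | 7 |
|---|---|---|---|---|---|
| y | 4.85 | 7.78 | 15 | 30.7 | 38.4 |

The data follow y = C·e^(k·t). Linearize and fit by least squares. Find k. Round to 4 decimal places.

k = 0.3443

With ln yᵢ as the transformed response and tᵢ as the regressor:
XᵀX = [[106.0000, 20.0000]; [20.0000, 5]], rhs = [62.5963, 13.4109]ᵀ  (here Σt = 20.0000, Σ(t)² = 106.0000, Σln y = 13.4109, Σt·ln y = 62.5963).
Δ = 106.0000·5 − (20.0000)² = 130.0000; k = (62.5963·5 − 20.0000·13.4109)/130.0000 = 0.34433, ln C = (106.0000·13.4109 − 20.0000·62.5963)/130.0000 = 1.30485.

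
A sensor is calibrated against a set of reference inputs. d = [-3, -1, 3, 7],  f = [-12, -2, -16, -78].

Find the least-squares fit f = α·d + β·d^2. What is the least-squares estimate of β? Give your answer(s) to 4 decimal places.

β = -1.5163

Entries of MᵀM: Σd·d = 68, Σd·d^2 = 342, Σd^2·d^2 = 2564.
Moment sums: Σd·f = -556, Σd^2·f = -4076.
Normal equations: [[68, 342]; [342, 2564]]·[α, β]ᵀ = [-556, -4076]ᵀ.
Eliminating β: 2564·(row 1) − 342·(row 2) gives 57388·α = 2564·(-556) − 342·(-4076) = -31592, so α = -7898/14347.
Then β = ((-4076) − 342·(-7898/14347))/2564 = -21754/14347.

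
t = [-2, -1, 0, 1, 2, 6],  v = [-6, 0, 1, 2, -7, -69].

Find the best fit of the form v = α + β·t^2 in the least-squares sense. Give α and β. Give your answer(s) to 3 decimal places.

α = 1.960, β = -1.973

Entries of XᵀX: Σ1 = 6, Σt^2 = 46, Σt^2·t^2 = 1330.
Right-hand side: Σv = -79, Σt^2·v = -2534.
XᵀX·[α, β]ᵀ = Xᵀv becomes [[6, 46]; [46, 1330]]·[α, β]ᵀ = [-79, -2534]ᵀ.
Eliminating β: 1330·(row 1) − 46·(row 2) gives 5864·α = 1330·(-79) − 46·(-2534) = 11494, so α = 5747/2932.
Then β = ((-2534) − 46·(5747/2932))/1330 = -5785/2932.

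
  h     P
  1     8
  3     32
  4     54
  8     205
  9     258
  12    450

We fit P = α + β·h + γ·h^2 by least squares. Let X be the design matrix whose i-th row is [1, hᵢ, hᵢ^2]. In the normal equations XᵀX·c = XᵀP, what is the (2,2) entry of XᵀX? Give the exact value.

315

Row 2 ↔ basis h, column 2 ↔ basis h, so (XᵀX)_{2,2} = Σᵢ (h)·(h) = (1)·(1) + (3)·(3) + (4)·(4) + (8)·(8) + (9)·(9) + (12)·(12) = 315.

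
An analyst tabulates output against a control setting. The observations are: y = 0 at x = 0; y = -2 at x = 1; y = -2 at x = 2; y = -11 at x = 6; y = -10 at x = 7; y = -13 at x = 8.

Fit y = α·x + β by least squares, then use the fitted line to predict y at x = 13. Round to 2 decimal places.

Entries of AᵀA: Σx·x = 154, Σx = 24, Σ1 = 6.
Moment sums: Σx·y = -246, Σy = -38.
Eliminating β: 6·(row 1) − 24·(row 2) gives 348·α = 6·(-246) − 24·(-38) = -564, so α = -47/29.
Then β = ((-38) − 24·(-47/29))/6 = 13/87.
At x = 13: ŷ = (-47/29)·(13) + (13/87)·(1) = -1820/87.

ŷ = -20.92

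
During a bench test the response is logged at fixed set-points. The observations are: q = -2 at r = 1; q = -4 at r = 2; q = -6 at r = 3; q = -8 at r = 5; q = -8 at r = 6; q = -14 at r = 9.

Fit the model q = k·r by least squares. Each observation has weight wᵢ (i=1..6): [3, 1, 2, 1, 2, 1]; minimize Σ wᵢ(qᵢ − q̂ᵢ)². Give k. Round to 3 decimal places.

From the data, Σwᵢ·r·r = 203.
For MᵀWq: Σwᵢ·r·q = -312.
Normal equations: [[203]]·[k]ᵀ = [-312]ᵀ.
k = (-312)/203 = -1.53695.

k = -1.537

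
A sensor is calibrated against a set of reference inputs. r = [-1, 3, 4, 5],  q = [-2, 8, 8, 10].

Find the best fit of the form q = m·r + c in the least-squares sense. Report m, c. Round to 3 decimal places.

m = 2.024, c = 0.434

Compute the Gram sums: Σr·r = 51, Σr = 11, Σ1 = 4.
Right-hand side: Σr·q = 108, Σq = 24.
Eliminating c: 4·(row 1) − 11·(row 2) gives 83·m = 4·108 − 11·24 = 168, so m = 168/83.
Then c = (24 − 11·(168/83))/4 = 36/83.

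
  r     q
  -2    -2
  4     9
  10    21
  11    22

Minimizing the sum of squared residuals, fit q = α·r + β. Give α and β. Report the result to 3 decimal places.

α = 1.880, β = 1.687

Compute the Gram sums: Σr·r = 241, Σr = 23, Σ1 = 4.
Moment sums: Σr·q = 492, Σq = 50.
Eliminating β: 4·(row 1) − 23·(row 2) gives 435·α = 4·492 − 23·50 = 818, so α = 818/435.
Then β = (50 − 23·(818/435))/4 = 734/435.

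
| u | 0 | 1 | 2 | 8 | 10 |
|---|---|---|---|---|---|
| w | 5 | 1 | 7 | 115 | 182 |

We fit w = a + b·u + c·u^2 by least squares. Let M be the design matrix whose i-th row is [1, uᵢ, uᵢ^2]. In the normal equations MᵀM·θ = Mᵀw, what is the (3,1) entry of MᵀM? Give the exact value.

Row 3 ↔ basis u^2, column 1 ↔ basis 1, so (MᵀM)_{3,1} = Σᵢ u^2 = (0)·(1) + (1)·(1) + (4)·(1) + (64)·(1) + (100)·(1) = 169.

169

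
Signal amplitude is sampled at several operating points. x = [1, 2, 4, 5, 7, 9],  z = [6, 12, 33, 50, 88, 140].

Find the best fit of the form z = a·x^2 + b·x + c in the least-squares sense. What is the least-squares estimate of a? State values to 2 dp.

Entries of AᵀA: Σx^2·x^2 = 9860, Σx^2·x = 1270, Σx^2 = 176, Σx·x = 176, Σx = 28, Σ1 = 6.
Right-hand side: Σx^2·z = 17484, Σx·z = 2288, Σz = 329.
Row-reducing yields a = 13061/8733, b = 15728/8733, c = 14893/5822.

a = 1.50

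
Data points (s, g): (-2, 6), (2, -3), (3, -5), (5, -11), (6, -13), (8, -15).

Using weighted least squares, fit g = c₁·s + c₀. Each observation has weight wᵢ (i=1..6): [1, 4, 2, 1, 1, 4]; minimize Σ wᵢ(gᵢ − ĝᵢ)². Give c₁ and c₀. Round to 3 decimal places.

The normal system XᵀWX·[c₁, c₀]ᵀ = XᵀWg is [[355, 55]; [55, 13]]·[c₁, c₀]ᵀ = [-679, -100]ᵀ.
Eliminating c₀: 13·(row 1) − 55·(row 2) gives 1590·c₁ = 13·(-679) − 55·(-100) = -3327, so c₁ = -1109/530.
Then c₀ = ((-100) − 55·(-1109/530))/13 = 123/106.

c₁ = -2.092, c₀ = 1.160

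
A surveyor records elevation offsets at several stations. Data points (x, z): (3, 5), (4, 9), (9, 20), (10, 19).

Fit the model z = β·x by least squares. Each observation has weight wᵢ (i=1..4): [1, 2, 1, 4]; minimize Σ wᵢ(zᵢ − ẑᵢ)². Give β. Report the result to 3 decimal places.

Entries of AᵀWA: Σwᵢ·x·x = 522.
For AᵀWz: Σwᵢ·x·z = 1027.
So AᵀWA·[β]ᵀ = AᵀWz: [[522]]·[β]ᵀ = [1027]ᵀ.
Hence β = 1027 / 522 ≈ 1.96743.

β = 1.967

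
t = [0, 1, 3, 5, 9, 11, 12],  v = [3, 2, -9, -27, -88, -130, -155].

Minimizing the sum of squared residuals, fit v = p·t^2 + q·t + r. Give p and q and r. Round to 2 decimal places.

Entries of AᵀA: Σt^2·t^2 = 42645, Σt^2·t = 3941, Σt^2 = 381, Σt·t = 381, Σt = 41, Σ1 = 7.
Right-hand side: Σt^2·v = -45932, Σt·v = -4242, Σv = -404.
AᵀA·[p, q, r]ᵀ = Aᵀv becomes [[42645, 3941, 381]; [3941, 381, 41]; [381, 41, 7]]·[p, q, r]ᵀ = [-45932, -4242, -404]ᵀ.
Solving the 3×3 system (Gaussian elimination) gives p = -290715/286496, q = -287015/286496, r = 484689/143248.

p = -1.01, q = -1.00, r = 3.38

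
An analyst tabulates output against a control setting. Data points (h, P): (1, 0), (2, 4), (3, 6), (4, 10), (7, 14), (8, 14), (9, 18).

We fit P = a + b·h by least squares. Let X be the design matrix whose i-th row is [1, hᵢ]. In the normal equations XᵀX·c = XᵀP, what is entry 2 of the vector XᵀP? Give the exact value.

438

Entry 2 ↔ basis h, so (XᵀP)_{2} = Σᵢ (h)·Pᵢ = (1)·(0) + (2)·(4) + (3)·(6) + (4)·(10) + (7)·(14) + (8)·(14) + (9)·(18) = 438.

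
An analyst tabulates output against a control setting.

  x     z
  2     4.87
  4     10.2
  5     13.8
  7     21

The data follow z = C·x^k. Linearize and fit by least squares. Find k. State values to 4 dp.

Taking logs, ln z = k·ln x + ln C, so regress ln z on ln x.
XᵀX = [[8.7791, 5.6348]; [5.6348, 4]], rhs = [14.4654, 9.5747]ᵀ  (here Σln x = 5.6348, Σ(ln x)² = 8.7791, Σln z = 9.5747, Σln x·ln z = 14.4654).
Solving (det = 3.3656): k = 1.16189, ln C = 0.75692.

k = 1.1619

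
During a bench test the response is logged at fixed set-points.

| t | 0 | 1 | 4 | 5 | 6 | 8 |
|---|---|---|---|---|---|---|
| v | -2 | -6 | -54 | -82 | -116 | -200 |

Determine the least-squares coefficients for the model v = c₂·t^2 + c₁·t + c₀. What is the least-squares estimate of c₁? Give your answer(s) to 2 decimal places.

MᵀM·[c₂, c₁, c₀]ᵀ = Mᵀv reads: 6274·c₂ + 918·c₁ + 142·c₀ = -19896;  918·c₂ + 142·c₁ + 24·c₀ = -2928;  142·c₂ + 24·c₁ + 6·c₀ = -460.
Row-reducing yields c₂ = -25222/8635, c₁ = -2466/1727, c₀ = -15776/8635.

c₁ = -1.43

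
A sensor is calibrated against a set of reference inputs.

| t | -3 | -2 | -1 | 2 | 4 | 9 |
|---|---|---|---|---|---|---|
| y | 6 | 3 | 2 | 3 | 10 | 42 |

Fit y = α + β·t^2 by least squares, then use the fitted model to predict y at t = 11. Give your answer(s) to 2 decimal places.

ŷ = 62.21

With design matrix X, XᵀX = [[6, 115]; [115, 6931]] and Xᵀy = [66, 3642]ᵀ.
Eliminating β: 6931·(row 1) − 115·(row 2) gives 28361·α = 6931·66 − 115·3642 = 38616, so α = 38616/28361.
Then β = (3642 − 115·(38616/28361))/6931 = 14262/28361.
At t = 11: ŷ = (38616/28361)·(1) + (14262/28361)·(121) = 1764318/28361.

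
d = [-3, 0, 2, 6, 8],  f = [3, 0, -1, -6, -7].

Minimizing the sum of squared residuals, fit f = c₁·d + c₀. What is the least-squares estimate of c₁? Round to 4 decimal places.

Sums needed: Σd·d = 113, Σd = 13, Σ1 = 5.
Moment sums: Σd·f = -103, Σf = -11.
XᵀX·[c₁, c₀]ᵀ = Xᵀf becomes [[113, 13]; [13, 5]]·[c₁, c₀]ᵀ = [-103, -11]ᵀ.
Eliminating c₀: 5·(row 1) − 13·(row 2) gives 396·c₁ = 5·(-103) − 13·(-11) = -372, so c₁ = -31/33.
Then c₀ = ((-11) − 13·(-31/33))/5 = 8/33.

c₁ = -0.9394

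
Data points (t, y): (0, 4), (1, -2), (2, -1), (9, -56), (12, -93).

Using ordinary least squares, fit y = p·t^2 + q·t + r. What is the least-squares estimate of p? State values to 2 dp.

The normal equations are: 27314·p + 2466·q + 230·r = -17934;  2466·p + 230·q + 24·r = -1624;  230·p + 24·q + 5·r = -148.
Solving the 3×3 system (Gaussian elimination) gives p = -41177/82524, q = -56071/27508, r = 129427/41262.

p = -0.50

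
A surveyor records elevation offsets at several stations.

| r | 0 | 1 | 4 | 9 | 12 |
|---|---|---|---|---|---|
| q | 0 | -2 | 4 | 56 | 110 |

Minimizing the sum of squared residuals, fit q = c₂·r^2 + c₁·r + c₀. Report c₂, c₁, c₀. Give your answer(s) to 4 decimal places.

Normal-equation sums: Σr^2·r^2 = 27554, Σr^2·r = 2522, Σr^2 = 242, Σr·r = 242, Σr = 26, Σ1 = 5.
Moment sums: Σr^2·q = 20438, Σr·q = 1838, Σq = 168.
Normal equations: [[27554, 2522, 242]; [2522, 242, 26]; [242, 26, 5]]·[c₂, c₁, c₀]ᵀ = [20438, 1838, 168]ᵀ.
Solving the 3×3 system (Gaussian elimination) gives c₂ = 4987/4956, c₁ = -14251/4956, c₀ = -62/413.

c₂ = 1.0063, c₁ = -2.8755, c₀ = -0.1501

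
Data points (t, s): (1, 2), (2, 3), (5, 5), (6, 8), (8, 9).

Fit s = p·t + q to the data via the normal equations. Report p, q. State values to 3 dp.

AᵀA·[p, q]ᵀ = Aᵀs reads: 130·p + 22·q = 153;  22·p + 5·q = 27.
Eliminating q: 5·(row 1) − 22·(row 2) gives 166·p = 5·153 − 22·27 = 171, so p = 171/166.
Then q = (27 − 22·(171/166))/5 = 72/83.

p = 1.030, q = 0.867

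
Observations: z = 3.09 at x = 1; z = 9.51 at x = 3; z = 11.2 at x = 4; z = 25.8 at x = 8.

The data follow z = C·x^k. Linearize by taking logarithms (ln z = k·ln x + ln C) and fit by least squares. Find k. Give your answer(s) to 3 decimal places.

Let Y = ln z. Fitting Y = k·ln x + ln C by least squares:
Σln x = 4.5643, Σ(ln x)² = 7.4528, Σln z = 9.0468, Σln x·ln z = 12.5826.
Equations: 7.4528·k + 4.5643·ln C = 12.5826;  4.5643·k + 4·ln C = 9.0468.
Solving (det = 8.9781): k = 1.00663, ln C = 1.11305.

k = 1.007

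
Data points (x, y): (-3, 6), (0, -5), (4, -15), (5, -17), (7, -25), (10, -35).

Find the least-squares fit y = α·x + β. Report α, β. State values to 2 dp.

Forming AᵀA = [[199, 23]; [23, 6]] and Aᵀy = [-688, -91]ᵀ gives AᵀA·[α, β]ᵀ = Aᵀy.
Eliminating β: 6·(row 1) − 23·(row 2) gives 665·α = 6·(-688) − 23·(-91) = -2035, so α = -407/133.
Then β = ((-91) − 23·(-407/133))/6 = -457/133.

α = -3.06, β = -3.44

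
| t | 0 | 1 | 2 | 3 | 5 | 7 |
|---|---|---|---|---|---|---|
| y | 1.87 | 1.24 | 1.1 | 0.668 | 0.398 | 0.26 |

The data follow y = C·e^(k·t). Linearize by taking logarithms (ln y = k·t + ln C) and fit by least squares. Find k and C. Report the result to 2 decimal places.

Linearized form: ln y = k·t + ln C. From the 6 transformed points,
Σt = 18.0000, Σ(t)² = 88.0000, Σln y = -1.7355, Σt·ln y = -14.8407.
Equations: 88.0000·k + 18.0000·ln C = -14.8407;  18.0000·k + 6·ln C = -1.7355.
Δ = 88.0000·6 − (18.0000)² = 204.0000; k = (-14.8407·6 − 18.0000·-1.7355)/204.0000 = -0.28336, ln C = (88.0000·-1.7355 − 18.0000·-14.8407)/204.0000 = 0.56083, so C = exp(0.56083) = 1.75213.

k = -0.28, C = 1.75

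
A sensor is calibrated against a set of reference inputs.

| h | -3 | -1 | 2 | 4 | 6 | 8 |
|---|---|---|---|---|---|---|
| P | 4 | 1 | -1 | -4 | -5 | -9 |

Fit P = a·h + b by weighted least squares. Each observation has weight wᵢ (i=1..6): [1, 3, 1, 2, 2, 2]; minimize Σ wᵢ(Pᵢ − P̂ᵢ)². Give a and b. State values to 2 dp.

a = -1.07, b = 0.38

Setting ∂/∂a … = 0 gives: 248·a + 32·b = -253;  32·a + 11·b = -30.
(Σwᵢ·h·h = 248, Σwᵢ·h = 32, Σwᵢ·1 = 11, Σwᵢ·h·P = -253, Σwᵢ·P = -30.)
Δ = 248·11 − 32² = 1704.
a = ((-253)·11 − 32·(-30))/1704 = -1823/1704; b = (248·(-30) − 32·(-253))/1704 = 82/213.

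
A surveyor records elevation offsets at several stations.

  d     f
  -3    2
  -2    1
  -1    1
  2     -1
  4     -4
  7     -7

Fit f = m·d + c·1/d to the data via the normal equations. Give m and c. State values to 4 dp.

m = -0.9631, c = 0.6564

Entries of XᵀX: Σd·d = 83, Σd·1/d = 6, Σ1/d·1/d = 11953/7056.
Moment sums: Σd·f = -76, Σ1/d·f = -14/3.
Determinant 83·(11953/7056) − 6² = 738083/7056.
m = ((-76)·(11953/7056) − 6·(-14/3))/(738083/7056) = -710860/738083; c = (83·(-14/3) − 6·(-76))/(738083/7056) = 484512/738083.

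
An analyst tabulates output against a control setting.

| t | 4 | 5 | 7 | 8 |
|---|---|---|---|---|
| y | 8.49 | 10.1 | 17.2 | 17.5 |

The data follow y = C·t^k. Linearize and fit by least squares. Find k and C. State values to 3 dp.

Let Y = ln y. Fitting Y = k·ln t + ln C by least squares:
Σln t = 7.0211, Σ(ln t)² = 12.6227, Σln y = 10.1585, Σln t·ln y = 18.1747.
Normal system: [[12.6227, 7.0211]; [7.0211, 4]]·[k, ln C]ᵀ = [18.1747, 10.1585]ᵀ.
Δ = 12.6227·4 − (7.0211)² = 1.1954; k = (18.1747·4 − 7.0211·10.1585)/1.1954 = 1.15027, ln C = (12.6227·10.1585 − 7.0211·18.1747)/1.1954 = 0.52060, so C = exp(0.52060) = 1.68303.

k = 1.150, C = 1.683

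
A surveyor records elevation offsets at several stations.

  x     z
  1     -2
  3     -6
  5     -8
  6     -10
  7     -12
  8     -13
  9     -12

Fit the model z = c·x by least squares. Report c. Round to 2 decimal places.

c = -1.57

Normal-equation sums: Σx·x = 265.
Right-hand side: Σx·z = -416.
MᵀM·[c]ᵀ = Mᵀz becomes [[265]]·[c]ᵀ = [-416]ᵀ.
c = (-416)/265 = -1.56981.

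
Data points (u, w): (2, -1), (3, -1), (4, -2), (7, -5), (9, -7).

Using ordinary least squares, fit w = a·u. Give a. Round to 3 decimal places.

The normal equations are: 159·a = -111.
(Σu·u = 159, Σu·w = -111.)
Hence a = -111 / 159 ≈ -0.698113.

a = -0.698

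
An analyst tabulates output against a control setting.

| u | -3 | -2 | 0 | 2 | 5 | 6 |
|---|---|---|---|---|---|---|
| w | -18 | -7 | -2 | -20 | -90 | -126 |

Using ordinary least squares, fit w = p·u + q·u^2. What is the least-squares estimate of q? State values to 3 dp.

q = -3.005

Setting ∂/∂p … = 0 gives: 78·p + 314·q = -1178;  314·p + 2034·q = -7056.
(Σu·u = 78, Σu·u^2 = 314, Σu^2·u^2 = 2034, Σu·w = -1178, Σu^2·w = -7056.)
Δ = 78·2034 − 314² = 60056.
p = ((-1178)·2034 − 314·(-7056))/60056 = -45117/15014; q = (78·(-7056) − 314·(-1178))/60056 = -45119/15014.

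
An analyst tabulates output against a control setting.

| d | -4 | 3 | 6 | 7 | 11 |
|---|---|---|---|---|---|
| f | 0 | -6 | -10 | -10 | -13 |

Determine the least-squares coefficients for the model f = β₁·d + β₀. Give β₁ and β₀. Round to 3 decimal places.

MᵀM·[β₁, β₀]ᵀ = Mᵀf reads: 231·β₁ + 23·β₀ = -291;  23·β₁ + 5·β₀ = -39.
(Σd·d = 231, Σd = 23, Σ1 = 5, Σd·f = -291, Σf = -39.)
Eliminating β₀: 5·(row 1) − 23·(row 2) gives 626·β₁ = 5·(-291) − 23·(-39) = -558, so β₁ = -279/313.
Then β₀ = ((-39) − 23·(-279/313))/5 = -1158/313.

β₁ = -0.891, β₀ = -3.700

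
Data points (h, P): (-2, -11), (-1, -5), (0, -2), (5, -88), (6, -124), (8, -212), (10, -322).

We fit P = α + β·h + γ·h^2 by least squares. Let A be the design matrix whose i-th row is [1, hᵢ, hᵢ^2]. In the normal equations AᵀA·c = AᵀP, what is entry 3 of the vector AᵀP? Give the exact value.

Entry 3 ↔ basis h^2, so (AᵀP)_{3} = Σᵢ (h^2)·Pᵢ = (4)·(-11) + (1)·(-5) + (0)·(-2) + (25)·(-88) + (36)·(-124) + (64)·(-212) + (100)·(-322) = -52481.

-52481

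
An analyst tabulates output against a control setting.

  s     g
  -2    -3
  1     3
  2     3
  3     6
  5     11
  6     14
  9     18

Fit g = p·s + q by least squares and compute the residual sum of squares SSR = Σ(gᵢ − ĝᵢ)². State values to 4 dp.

SSR = 5.7132

Sums needed: Σs·s = 160, Σs = 24, Σ1 = 7.
And Σs·g = 334, Σg = 52.
Normal equations: [[160, 24]; [24, 7]]·[p, q]ᵀ = [334, 52]ᵀ.
det = 160·7 − 24² = 544.
p = (334·7 − 24·52)/544 = 545/272; q = (160·52 − 24·334)/544 = 19/34.
Residuals: 61/136, 7/16, -213/136, -155/272, 115/272, 193/136, -161/272; SSR = 777/136.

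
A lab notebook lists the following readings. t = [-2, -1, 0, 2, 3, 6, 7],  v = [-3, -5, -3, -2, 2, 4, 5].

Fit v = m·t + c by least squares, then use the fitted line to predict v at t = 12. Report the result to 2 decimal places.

AᵀA·[m, c]ᵀ = Aᵀv reads: 103·m + 15·c = 72;  15·m + 7·c = -2.
det = 103·7 − 15² = 496.
m = (72·7 − 15·(-2))/496 = 267/248; c = (103·(-2) − 15·72)/496 = -643/248.
At t = 12: v̂ = (267/248)·(12) + (-643/248)·(1) = 2561/248.

v̂ = 10.33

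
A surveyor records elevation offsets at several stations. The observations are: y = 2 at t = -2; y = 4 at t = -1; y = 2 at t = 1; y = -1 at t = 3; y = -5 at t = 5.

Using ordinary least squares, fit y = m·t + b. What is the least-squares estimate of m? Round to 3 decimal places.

m = -1.110

Compute the Gram sums: Σt·t = 40, Σt = 6, Σ1 = 5.
Right-hand side: Σt·y = -34, Σy = 2.
So MᵀM·[m, b]ᵀ = Mᵀy: [[40, 6]; [6, 5]]·[m, b]ᵀ = [-34, 2]ᵀ.
Determinant 40·5 − 6² = 164.
m = ((-34)·5 − 6·2)/164 = -91/82; b = (40·2 − 6·(-34))/164 = 71/41.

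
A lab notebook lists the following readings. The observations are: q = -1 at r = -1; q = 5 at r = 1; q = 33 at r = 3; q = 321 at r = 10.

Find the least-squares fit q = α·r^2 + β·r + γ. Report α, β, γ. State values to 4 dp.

α = 2.9597, β = 2.6128, γ = -1.1220

With design matrix A, AᵀA = [[10083, 1027, 111]; [1027, 111, 13]; [111, 13, 4]] and Aᵀq = [32401, 3315, 358]ᵀ.
Inverting the 3×3 Gram matrix, [α, β, γ]ᵀ = [22227/7510, 98111/37550, -21066/18775]ᵀ.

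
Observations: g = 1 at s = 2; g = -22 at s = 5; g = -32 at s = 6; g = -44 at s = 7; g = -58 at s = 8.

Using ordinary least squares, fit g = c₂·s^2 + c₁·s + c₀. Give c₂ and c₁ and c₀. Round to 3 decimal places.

Forming XᵀX = [[8434, 1204, 178]; [1204, 178, 28]; [178, 28, 5]] and Xᵀg = [-7566, -1072, -155]ᵀ gives XᵀX·[c₂, c₁, c₀]ᵀ = Xᵀg.
Row-reducing yields c₂ = -1436/1911, c₁ = -622/273, c₀ = 417/49.

c₂ = -0.751, c₁ = -2.278, c₀ = 8.510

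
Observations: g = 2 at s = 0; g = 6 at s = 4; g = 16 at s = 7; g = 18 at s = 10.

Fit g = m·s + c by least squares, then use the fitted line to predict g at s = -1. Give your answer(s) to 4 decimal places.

Compute the Gram sums: Σs·s = 165, Σs = 21, Σ1 = 4.
Right-hand side: Σs·g = 316, Σg = 42.
MᵀM·[m, c]ᵀ = Mᵀg becomes [[165, 21]; [21, 4]]·[m, c]ᵀ = [316, 42]ᵀ.
Determinant 165·4 − 21² = 219.
m = (316·4 − 21·42)/219 = 382/219; c = (165·42 − 21·316)/219 = 98/73.
At s = -1: ĝ = (382/219)·(-1) + (98/73)·(1) = -88/219.

ĝ = -0.4018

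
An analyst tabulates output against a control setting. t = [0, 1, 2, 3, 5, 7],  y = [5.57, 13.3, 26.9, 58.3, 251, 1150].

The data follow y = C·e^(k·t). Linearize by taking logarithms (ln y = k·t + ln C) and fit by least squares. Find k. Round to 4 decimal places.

k = 0.7536

With ln yᵢ as the transformed response and tᵢ as the regressor:
Σt = 18.0000, Σ(t)² = 88.0000, Σln y = 24.2359, Σt·ln y = 98.3287.
Normal system: [[88.0000, 18.0000]; [18.0000, 6]]·[k, ln C]ᵀ = [98.3287, 24.2359]ᵀ.
Slope k = (n·Σt·ln y − Σt·Σln y)/(n·Σ(t)² − (Σt)²) = (6·98.3287 − 18.0000·24.2359)/204.0000 = 0.75356; ln C = (Σln y − k·Σt)/n = 1.77862.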